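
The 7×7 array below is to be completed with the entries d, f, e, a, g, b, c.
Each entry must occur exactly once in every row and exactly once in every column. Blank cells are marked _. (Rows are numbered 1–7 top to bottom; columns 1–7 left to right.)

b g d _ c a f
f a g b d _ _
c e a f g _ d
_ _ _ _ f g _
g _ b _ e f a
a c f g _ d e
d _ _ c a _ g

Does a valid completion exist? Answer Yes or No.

Row 1, column 4: row 1 has {d, f, a, g, b, c} and column 4 has {f, g, b, c}, so it must be e.
Row 2, column 7: row 2 has {d, f, a, g, b} and column 7 has {d, f, e, a, g}, so it must be c.
Row 2, column 6: row 2 has {d, f, a, g, b, c} and column 6 has {d, f, a, g}, so it must be e.
Row 3, column 6: row 3 has {d, f, e, a, g, c} and column 6 has {d, f, e, a, g}, so it must be b.
Now row 7, column 6: row 7 together with column 6 already contain {d, f, e, a, g, b, c} — every symbol — so nothing can go there. The grid has no valid completion.

No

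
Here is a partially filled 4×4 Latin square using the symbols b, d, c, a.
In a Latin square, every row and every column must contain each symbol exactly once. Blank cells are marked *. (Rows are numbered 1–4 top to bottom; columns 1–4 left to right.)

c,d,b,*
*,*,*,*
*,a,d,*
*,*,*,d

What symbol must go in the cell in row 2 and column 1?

d

Row 1, column 4: row 1 has {b, d, c} and column 4 has {d}, leaving only a.
Row 3, column 1: row 3 has {d, a} and column 1 has {c}, leaving only b.
Row 3, column 4: row 3 has {b, d, a} and column 4 has {d, a}, leaving only c.
Row 2, column 4: row 2 has {} and column 4 has {d, c, a}, leaving only b.
Row 2, column 2: row 2 has {b} and column 2 has {d, a}, leaving only c.
Row 2, column 3: row 2 has {b, c} and column 3 has {b, d}, leaving only a.
Row 2 already has {b, c, a} and column 1 already has {b, c}, so row 2, column 1 must be d.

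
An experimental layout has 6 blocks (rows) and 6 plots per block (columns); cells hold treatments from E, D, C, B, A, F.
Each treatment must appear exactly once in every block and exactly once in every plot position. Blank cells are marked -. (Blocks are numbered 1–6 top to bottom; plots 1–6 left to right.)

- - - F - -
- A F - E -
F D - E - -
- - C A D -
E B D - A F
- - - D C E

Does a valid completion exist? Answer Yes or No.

No

Block 1, plot 5: block 1 has {F} and plot 5 has {E, D, C, A}, so it must be B.
Now block 3, plot 5: block 3 together with plot 5 already contain {E, D, C, B, A, F} — every symbol — so nothing can go there. The grid has no valid completion.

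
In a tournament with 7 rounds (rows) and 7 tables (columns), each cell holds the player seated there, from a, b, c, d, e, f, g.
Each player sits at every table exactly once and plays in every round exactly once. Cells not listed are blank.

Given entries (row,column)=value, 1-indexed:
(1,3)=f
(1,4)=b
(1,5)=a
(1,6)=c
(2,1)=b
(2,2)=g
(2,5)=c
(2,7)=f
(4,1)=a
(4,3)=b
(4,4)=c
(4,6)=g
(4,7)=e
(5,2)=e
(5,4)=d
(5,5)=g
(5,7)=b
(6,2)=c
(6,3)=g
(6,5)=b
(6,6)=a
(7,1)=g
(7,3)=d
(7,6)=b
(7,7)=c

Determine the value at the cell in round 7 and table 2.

Round 1, table 2: round 1 has {a, b, c, f} and table 2 has {c, e, g}, leaving only d.
Round 1, table 1: round 1 has {a, b, c, d, f} and table 1 has {a, b, g}, leaving only e.
Round 1, table 7: round 1 has {a, b, c, d, e, f} and table 7 has {b, c, e, f}, leaving only g.
Round 4, table 2: round 4 has {a, b, c, e, g} and table 2 has {c, d, e, g}, leaving only f.
Round 7 already has {b, c, d, g} and table 2 already has {c, d, e, f, g}, so round 7, table 2 must be a.

a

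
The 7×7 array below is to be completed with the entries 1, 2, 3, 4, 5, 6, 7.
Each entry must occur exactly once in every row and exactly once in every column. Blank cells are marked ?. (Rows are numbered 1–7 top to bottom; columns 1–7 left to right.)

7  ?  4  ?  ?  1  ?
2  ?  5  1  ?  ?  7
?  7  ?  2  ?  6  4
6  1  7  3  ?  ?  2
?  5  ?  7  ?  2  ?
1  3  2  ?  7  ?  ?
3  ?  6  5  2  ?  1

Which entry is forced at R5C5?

Row 1, column 4: row 1 has {1, 4, 7} and column 4 has {1, 2, 3, 5, 7}, leaving only 6.
Row 1, column 2: row 1 has {1, 4, 6, 7} and column 2 has {1, 3, 5, 7}, leaving only 2.
Row 3, column 1: row 3 has {2, 4, 6, 7} and column 1 has {1, 2, 3, 6, 7}, leaving only 5.
Row 5, column 1: row 5 has {2, 5, 7} and column 1 has {1, 2, 3, 5, 6, 7}, leaving only 4.
Row 6, column 4: row 6 has {1, 2, 3, 7} and column 4 has {1, 2, 3, 5, 6, 7}, leaving only 4.
Row 6, column 6: row 6 has {1, 2, 3, 4, 7} and column 6 has {1, 2, 6}, leaving only 5.
Row 4, column 6: row 4 has {1, 2, 3, 6, 7} and column 6 has {1, 2, 5, 6}, leaving only 4.
Row 2, column 6: row 2 has {1, 2, 5, 7} and column 6 has {1, 2, 4, 5, 6}, leaving only 3.
Row 4, column 5: row 4 has {1, 2, 3, 4, 6, 7} and column 5 has {2, 7}, leaving only 5.
Row 1, column 5: row 1 has {1, 2, 4, 6, 7} and column 5 has {2, 5, 7}, leaving only 3.
Row 1, column 7: row 1 has {1, 2, 3, 4, 6, 7} and column 7 has {1, 2, 4, 7}, leaving only 5.
Row 3, column 5: row 3 has {2, 4, 5, 6, 7} and column 5 has {2, 3, 5, 7}, leaving only 1.
Row 5 already has {2, 4, 5, 7} and column 5 already has {1, 2, 3, 5, 7}, so row 5, column 5 must be 6.

6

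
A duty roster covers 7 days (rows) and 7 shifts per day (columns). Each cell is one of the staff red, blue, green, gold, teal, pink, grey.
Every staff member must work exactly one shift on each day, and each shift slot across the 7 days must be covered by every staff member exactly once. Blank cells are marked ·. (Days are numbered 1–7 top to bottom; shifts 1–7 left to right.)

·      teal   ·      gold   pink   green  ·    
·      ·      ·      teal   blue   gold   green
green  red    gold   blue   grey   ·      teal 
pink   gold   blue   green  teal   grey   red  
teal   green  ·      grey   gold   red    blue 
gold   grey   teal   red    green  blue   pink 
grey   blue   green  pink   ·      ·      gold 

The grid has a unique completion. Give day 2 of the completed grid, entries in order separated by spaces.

Day 2, shift 1: day 2 has {blue, green, gold, teal} and shift 1 has {green, gold, teal, pink, grey}, leaving only red.
Day 2, shift 2: day 2 has {red, blue, green, gold, teal} and shift 2 has {red, blue, green, gold, teal, grey}, leaving only pink.
Day 2, shift 3: day 2 has {red, blue, green, gold, teal, pink} and shift 3 has {blue, green, gold, teal}, leaving only grey.
So day 2 reads: red pink grey teal blue gold green.

red pink grey teal blue gold green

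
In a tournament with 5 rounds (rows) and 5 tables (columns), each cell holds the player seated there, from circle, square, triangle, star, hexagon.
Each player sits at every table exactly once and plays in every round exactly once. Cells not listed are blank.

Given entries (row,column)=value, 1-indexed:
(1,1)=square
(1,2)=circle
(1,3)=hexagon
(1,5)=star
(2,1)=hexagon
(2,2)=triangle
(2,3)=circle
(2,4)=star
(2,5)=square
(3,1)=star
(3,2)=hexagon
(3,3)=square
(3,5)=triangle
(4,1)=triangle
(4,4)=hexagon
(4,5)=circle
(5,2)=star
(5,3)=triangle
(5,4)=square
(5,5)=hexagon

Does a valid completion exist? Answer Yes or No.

No round or table among the givens repeats a symbol, and propagating forced cells runs into no contradiction.
One valid completion exists (for instance, square circle hexagon triangle star / hexagon triangle circle star square / star hexagon square circle triangle / triangle square star hexagon circle / circle star triangle square hexagon).

Yes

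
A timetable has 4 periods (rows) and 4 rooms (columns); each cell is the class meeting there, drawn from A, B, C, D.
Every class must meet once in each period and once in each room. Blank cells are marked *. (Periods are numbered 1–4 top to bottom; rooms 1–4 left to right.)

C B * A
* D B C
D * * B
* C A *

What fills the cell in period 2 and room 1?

A

Period 2 already has {B, C, D} and room 1 already has {C, D}, so period 2, room 1 must be A.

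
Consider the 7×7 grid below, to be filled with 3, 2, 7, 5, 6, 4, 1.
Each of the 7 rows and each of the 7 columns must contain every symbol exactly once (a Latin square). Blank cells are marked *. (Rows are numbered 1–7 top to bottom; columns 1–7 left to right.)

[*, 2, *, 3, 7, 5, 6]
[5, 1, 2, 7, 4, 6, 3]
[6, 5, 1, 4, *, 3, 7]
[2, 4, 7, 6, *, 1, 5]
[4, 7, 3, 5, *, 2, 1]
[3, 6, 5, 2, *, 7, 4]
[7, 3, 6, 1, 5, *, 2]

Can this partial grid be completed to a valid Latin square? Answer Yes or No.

Yes

No row or column among the givens repeats a symbol, and propagating forced cells runs into no contradiction.
One valid completion exists (for instance, 1 2 4 3 7 5 6 / 5 1 2 7 4 6 3 / 6 5 1 4 2 3 7 / 2 4 7 6 3 1 5 / 4 7 3 5 6 2 1 / 3 6 5 2 1 7 4 / 7 3 6 1 5 4 2).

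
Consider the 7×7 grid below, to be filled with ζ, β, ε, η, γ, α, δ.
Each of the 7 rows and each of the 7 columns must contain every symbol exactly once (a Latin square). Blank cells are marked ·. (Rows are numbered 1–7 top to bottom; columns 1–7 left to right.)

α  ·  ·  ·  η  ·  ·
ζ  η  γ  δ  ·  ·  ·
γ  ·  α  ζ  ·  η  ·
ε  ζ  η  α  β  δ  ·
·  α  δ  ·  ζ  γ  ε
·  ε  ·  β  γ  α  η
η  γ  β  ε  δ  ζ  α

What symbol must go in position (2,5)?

Row 1, column 4: row 1 has {η, α} and column 4 has {ζ, β, ε, α, δ}, leaving only γ.
Row 2, column 7: row 2 has {ζ, η, γ, δ} and column 7 has {ε, η, α}, leaving only β.
Row 2, column 6: row 2 has {ζ, β, η, γ, δ} and column 6 has {ζ, η, γ, α, δ}, leaving only ε.
Row 2 already has {ζ, β, ε, η, γ, δ} and column 5 already has {ζ, β, η, γ, δ}, so row 2, column 5 must be α.

α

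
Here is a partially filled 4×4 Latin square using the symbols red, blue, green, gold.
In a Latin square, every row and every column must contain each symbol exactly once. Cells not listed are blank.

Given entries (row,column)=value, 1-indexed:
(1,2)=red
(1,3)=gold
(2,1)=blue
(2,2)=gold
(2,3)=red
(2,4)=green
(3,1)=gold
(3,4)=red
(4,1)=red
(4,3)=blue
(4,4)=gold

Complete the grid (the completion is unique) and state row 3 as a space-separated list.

gold blue green red

Row 3, column 3: row 3 has {red, gold} and column 3 has {red, blue, gold}, leaving only green.
Row 3, column 2: row 3 has {red, green, gold} and column 2 has {red, gold}, leaving only blue.
So row 3 reads: gold blue green red.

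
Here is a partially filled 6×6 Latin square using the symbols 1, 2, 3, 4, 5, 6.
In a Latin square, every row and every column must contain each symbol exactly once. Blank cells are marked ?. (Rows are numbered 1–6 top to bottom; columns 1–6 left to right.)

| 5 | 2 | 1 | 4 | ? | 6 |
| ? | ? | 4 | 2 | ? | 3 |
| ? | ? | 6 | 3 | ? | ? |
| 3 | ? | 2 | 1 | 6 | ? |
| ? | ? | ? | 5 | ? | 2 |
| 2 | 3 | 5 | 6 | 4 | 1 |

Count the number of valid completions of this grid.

Row 1, column 5: eliminating its row and column leaves {3}.
Row 2, column 1: eliminating its row and column leaves {1, 6}.
Row 2, column 2: eliminating its row and column leaves {1, 5, 6}.
Row 2, column 5: eliminating its row and column leaves {1, 5}.
Row 3, column 1: eliminating its row and column leaves {1, 4}.
Row 3, column 2: eliminating its row and column leaves {1, 4, 5}.
Row 3, column 5: eliminating its row and column leaves {1, 2, 5}.
Row 3, column 6: eliminating its row and column leaves {4, 5}.
Row 4, column 2: eliminating its row and column leaves {4, 5}.
Row 4, column 6: eliminating its row and column leaves {4, 5}.
Row 5, column 1: eliminating its row and column leaves {1, 4, 6}.
Row 5, column 2: eliminating its row and column leaves {1, 4, 6}.
Row 5, column 3: eliminating its row and column leaves {3}.
Row 5, column 5: eliminating its row and column leaves {1, 3}.
Enumerating the assignments across these blanks that avoid any row or column repeat gives 3 completions.

3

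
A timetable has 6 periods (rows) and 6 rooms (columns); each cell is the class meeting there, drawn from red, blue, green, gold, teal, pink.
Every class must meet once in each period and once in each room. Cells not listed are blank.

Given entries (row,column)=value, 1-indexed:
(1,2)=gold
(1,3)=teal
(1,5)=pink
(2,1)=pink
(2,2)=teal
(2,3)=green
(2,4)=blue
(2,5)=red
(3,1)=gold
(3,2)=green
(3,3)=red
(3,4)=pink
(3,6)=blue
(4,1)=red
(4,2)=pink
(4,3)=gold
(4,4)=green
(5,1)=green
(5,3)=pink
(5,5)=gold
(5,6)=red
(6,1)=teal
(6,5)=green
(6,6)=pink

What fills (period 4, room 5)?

blue

Period 1, room 1: period 1 has {gold, teal, pink} and room 1 has {red, green, gold, teal, pink}, leaving only blue.
Period 1, room 4: period 1 has {blue, gold, teal, pink} and room 4 has {blue, green, pink}, leaving only red.
Period 1, room 6: period 1 has {red, blue, gold, teal, pink} and room 6 has {red, blue, pink}, leaving only green.
Period 2, room 6: period 2 has {red, blue, green, teal, pink} and room 6 has {red, blue, green, pink}, leaving only gold.
Period 3, room 5: period 3 has {red, blue, green, gold, pink} and room 5 has {red, green, gold, pink}, leaving only teal.
Period 4 already has {red, green, gold, pink} and room 5 already has {red, green, gold, teal, pink}, so period 4, room 5 must be blue.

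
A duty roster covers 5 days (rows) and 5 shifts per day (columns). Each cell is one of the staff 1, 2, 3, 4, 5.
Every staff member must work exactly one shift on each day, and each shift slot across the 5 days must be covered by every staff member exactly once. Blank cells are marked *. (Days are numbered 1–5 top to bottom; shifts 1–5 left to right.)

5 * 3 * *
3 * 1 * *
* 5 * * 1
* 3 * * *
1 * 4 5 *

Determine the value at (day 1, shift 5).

Day 3, shift 3: day 3 has {1, 5} and shift 3 has {1, 3, 4}, leaving only 2.
Day 3, shift 1: day 3 has {1, 2, 5} and shift 1 has {1, 3, 5}, leaving only 4.
Day 3, shift 4: day 3 has {1, 2, 4, 5} and shift 4 has {5}, leaving only 3.
Day 4, shift 1: day 4 has {3} and shift 1 has {1, 3, 4, 5}, leaving only 2.
Day 4, shift 3: day 4 has {2, 3} and shift 3 has {1, 2, 3, 4}, leaving only 5.
Day 4, shift 5: day 4 has {2, 3, 5} and shift 5 has {1}, leaving only 4.
Day 1 already has {3, 5} and shift 5 already has {1, 4}, so day 1, shift 5 must be 2.

2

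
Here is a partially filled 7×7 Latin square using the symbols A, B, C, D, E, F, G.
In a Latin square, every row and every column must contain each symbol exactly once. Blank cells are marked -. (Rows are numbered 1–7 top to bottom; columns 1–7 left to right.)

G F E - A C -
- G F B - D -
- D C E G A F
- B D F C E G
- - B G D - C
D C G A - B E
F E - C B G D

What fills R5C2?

A

Row 5 already has {B, C, D, G} and column 2 already has {B, C, D, E, F, G}, so row 5, column 2 must be A.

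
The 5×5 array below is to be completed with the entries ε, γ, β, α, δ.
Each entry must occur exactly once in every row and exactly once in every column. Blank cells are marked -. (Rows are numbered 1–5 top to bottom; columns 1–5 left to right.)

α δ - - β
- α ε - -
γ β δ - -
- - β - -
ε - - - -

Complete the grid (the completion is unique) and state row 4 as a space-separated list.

Row 4, column 1: row 4 has {β} and column 1 has {ε, γ, α}, leaving only δ.
Row 1, column 3: row 1 has {β, α, δ} and column 3 has {ε, β, δ}, leaving only γ.
Row 1, column 4: row 1 has {γ, β, α, δ} and column 4 has {}, leaving only ε.
Row 2, column 1: row 2 has {ε, α} and column 1 has {ε, γ, α, δ}, leaving only β.
Row 3, column 4: row 3 has {γ, β, δ} and column 4 has {ε}, leaving only α.
Row 4, column 4: row 4 has {β, δ} and column 4 has {ε, α}, leaving only γ.
Row 4, column 2: row 4 has {γ, β, δ} and column 2 has {β, α, δ}, leaving only ε.
Row 4, column 5: row 4 has {ε, γ, β, δ} and column 5 has {β}, leaving only α.
So row 4 reads: δ ε β γ α.

δ ε β γ α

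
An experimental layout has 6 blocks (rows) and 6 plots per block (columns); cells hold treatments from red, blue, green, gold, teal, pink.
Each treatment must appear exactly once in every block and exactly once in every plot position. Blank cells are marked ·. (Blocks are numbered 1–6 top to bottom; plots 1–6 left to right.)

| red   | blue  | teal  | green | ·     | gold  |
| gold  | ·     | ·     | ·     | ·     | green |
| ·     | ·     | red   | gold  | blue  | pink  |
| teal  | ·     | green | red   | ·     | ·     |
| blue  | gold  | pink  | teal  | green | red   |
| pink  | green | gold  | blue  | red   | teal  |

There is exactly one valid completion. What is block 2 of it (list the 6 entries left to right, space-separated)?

gold red blue pink teal green

Block 2, plot 3: block 2 has {green, gold} and plot 3 has {red, green, gold, teal, pink}, leaving only blue.
Block 2, plot 4: block 2 has {blue, green, gold} and plot 4 has {red, blue, green, gold, teal}, leaving only pink.
Block 2, plot 5: block 2 has {blue, green, gold, pink} and plot 5 has {red, blue, green}, leaving only teal.
Block 2, plot 2: block 2 has {blue, green, gold, teal, pink} and plot 2 has {blue, green, gold}, leaving only red.
So block 2 reads: gold red blue pink teal green.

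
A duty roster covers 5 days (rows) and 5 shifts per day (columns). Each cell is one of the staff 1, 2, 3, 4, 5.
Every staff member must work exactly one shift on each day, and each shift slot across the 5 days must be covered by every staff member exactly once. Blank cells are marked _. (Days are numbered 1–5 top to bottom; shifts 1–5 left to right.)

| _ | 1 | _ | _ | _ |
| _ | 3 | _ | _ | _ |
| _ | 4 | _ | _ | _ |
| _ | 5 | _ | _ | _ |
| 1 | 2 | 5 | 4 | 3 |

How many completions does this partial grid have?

Day 1, shift 1: eliminating its day and shift leaves {2, 3, 4, 5}.
Day 1, shift 3: eliminating its day and shift leaves {2, 3, 4}.
Day 1, shift 4: eliminating its day and shift leaves {2, 3, 5}.
Day 1, shift 5: eliminating its day and shift leaves {2, 4, 5}.
Day 2, shift 1: eliminating its day and shift leaves {2, 4, 5}.
Day 2, shift 3: eliminating its day and shift leaves {1, 2, 4}.
Day 2, shift 4: eliminating its day and shift leaves {1, 2, 5}.
Day 2, shift 5: eliminating its day and shift leaves {1, 2, 4, 5}.
Day 3, shift 1: eliminating its day and shift leaves {2, 3, 5}.
Day 3, shift 3: eliminating its day and shift leaves {1, 2, 3}.
Day 3, shift 4: eliminating its day and shift leaves {1, 2, 3, 5}.
Day 3, shift 5: eliminating its day and shift leaves {1, 2, 5}.
Day 4, shift 1: eliminating its day and shift leaves {2, 3, 4}.
Day 4, shift 3: eliminating its day and shift leaves {1, 2, 3, 4}.
Day 4, shift 4: eliminating its day and shift leaves {1, 2, 3}.
Day 4, shift 5: eliminating its day and shift leaves {1, 2, 4}.
Enumerating the assignments across these blanks that avoid any day or shift repeat gives 56 completions.

56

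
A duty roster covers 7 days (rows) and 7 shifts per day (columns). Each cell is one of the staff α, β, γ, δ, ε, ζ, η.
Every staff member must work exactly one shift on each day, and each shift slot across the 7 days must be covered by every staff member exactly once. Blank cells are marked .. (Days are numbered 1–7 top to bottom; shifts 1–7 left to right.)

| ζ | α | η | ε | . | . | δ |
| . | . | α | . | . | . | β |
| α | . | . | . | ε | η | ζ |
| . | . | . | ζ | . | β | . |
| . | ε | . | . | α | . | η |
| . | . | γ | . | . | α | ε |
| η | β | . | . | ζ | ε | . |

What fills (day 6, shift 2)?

Day 1, shift 6: day 1 has {α, δ, ε, ζ, η} and shift 6 has {α, β, ε, η}, leaving only γ.
Day 1, shift 5: day 1 has {α, γ, δ, ε, ζ, η} and shift 5 has {α, ε, ζ}, leaving only β.
Day 7, shift 3: day 7 has {β, ε, ζ, η} and shift 3 has {α, γ, η}, leaving only δ.
Day 3, shift 3: day 3 has {α, ε, ζ, η} and shift 3 has {α, γ, δ, η}, leaving only β.
Day 4, shift 3: day 4 has {β, ζ} and shift 3 has {α, β, γ, δ, η}, leaving only ε.
Day 5, shift 3: day 5 has {α, ε, η} and shift 3 has {α, β, γ, δ, ε, η}, leaving only ζ.
Day 5, shift 6: day 5 has {α, ε, ζ, η} and shift 6 has {α, β, γ, ε, η}, leaving only δ.
Day 2, shift 6: day 2 has {α, β} and shift 6 has {α, β, γ, δ, ε, η}, leaving only ζ.
Day 6, shift 2 is narrowed to {δ, ζ, η}.
If it were δ, then day 4, shift 2 would be left with no valid symbol.
If it were η, then day 6, shift 4 would be left with no valid symbol.
So day 6, shift 2 must be ζ.

ζ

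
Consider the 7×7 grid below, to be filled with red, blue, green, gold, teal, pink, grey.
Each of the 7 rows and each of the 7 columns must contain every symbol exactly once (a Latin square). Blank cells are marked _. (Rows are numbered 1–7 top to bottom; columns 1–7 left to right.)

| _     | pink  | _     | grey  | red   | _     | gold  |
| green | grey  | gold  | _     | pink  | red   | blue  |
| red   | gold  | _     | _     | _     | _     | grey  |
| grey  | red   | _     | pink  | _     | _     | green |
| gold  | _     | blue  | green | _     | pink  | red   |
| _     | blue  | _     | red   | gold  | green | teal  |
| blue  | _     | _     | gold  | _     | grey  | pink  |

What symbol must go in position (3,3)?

Row 1, column 1: row 1 has {red, gold, pink, grey} and column 1 has {red, blue, green, gold, grey}, leaving only teal.
Row 1, column 3: row 1 has {red, gold, teal, pink, grey} and column 3 has {blue, gold}, leaving only green.
Row 1, column 6: row 1 has {red, green, gold, teal, pink, grey} and column 6 has {red, green, pink, grey}, leaving only blue.
Row 2, column 4: row 2 has {red, blue, green, gold, pink, grey} and column 4 has {red, green, gold, pink, grey}, leaving only teal.
Row 3, column 4: row 3 has {red, gold, grey} and column 4 has {red, green, gold, teal, pink, grey}, leaving only blue.
Row 3, column 6: row 3 has {red, blue, gold, grey} and column 6 has {red, blue, green, pink, grey}, leaving only teal.
Row 3 already has {red, blue, gold, teal, grey} and column 3 already has {blue, green, gold}, so row 3, column 3 must be pink.

pink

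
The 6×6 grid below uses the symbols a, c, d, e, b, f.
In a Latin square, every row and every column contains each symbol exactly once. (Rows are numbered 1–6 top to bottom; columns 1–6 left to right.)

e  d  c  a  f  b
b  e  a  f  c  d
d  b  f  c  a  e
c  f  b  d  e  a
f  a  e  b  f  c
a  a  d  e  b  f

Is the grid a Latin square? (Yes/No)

Row 5 contains f twice (at columns 1 and 5); row 6 is also not a permutation.

No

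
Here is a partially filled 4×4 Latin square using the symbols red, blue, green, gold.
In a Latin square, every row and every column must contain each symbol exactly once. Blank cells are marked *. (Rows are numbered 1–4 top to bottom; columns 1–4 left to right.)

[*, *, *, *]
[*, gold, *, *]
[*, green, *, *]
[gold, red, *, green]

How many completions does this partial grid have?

Row 1, column 1: eliminating its row and column leaves {red, blue, green}.
Row 1, column 2: eliminating its row and column leaves {blue}.
Row 1, column 3: eliminating its row and column leaves {red, blue, green, gold}.
Row 1, column 4: eliminating its row and column leaves {red, blue, gold}.
Row 2, column 1: eliminating its row and column leaves {red, blue, green}.
Row 2, column 3: eliminating its row and column leaves {red, blue, green}.
Row 2, column 4: eliminating its row and column leaves {red, blue}.
Row 3, column 1: eliminating its row and column leaves {red, blue}.
Row 3, column 3: eliminating its row and column leaves {red, blue, gold}.
Row 3, column 4: eliminating its row and column leaves {red, blue, gold}.
Row 4, column 3: eliminating its row and column leaves {blue}.
Enumerating the assignments across these blanks that avoid any row or column repeat gives 4 completions.

4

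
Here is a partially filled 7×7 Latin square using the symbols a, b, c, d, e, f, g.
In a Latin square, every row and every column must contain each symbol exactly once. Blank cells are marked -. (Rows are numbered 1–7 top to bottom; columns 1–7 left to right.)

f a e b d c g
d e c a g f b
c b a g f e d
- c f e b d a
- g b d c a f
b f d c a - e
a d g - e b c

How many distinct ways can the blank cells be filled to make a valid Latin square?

1

Row 4, column 1: eliminating its row and column leaves {g}.
Row 5, column 1: eliminating its row and column leaves {e}.
Row 6, column 6: eliminating its row and column leaves {g}.
Row 7, column 4: eliminating its row and column leaves {f}.
Only one assignment across all blanks avoids any row or column repeat, giving 1 completion.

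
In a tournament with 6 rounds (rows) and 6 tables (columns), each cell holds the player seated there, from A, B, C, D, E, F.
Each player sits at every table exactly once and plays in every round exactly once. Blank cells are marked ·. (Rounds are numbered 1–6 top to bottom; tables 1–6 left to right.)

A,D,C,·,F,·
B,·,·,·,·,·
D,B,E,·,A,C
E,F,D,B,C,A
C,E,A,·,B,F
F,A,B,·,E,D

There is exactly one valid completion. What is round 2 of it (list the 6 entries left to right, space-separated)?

B C F A D E

Round 2, table 2: round 2 has {B} and table 2 has {A, B, D, E, F}, leaving only C.
Round 2, table 3: round 2 has {B, C} and table 3 has {A, B, C, D, E}, leaving only F.
Round 2, table 5: round 2 has {B, C, F} and table 5 has {A, B, C, E, F}, leaving only D.
Round 2, table 6: round 2 has {B, C, D, F} and table 6 has {A, C, D, F}, leaving only E.
Round 2, table 4: round 2 has {B, C, D, E, F} and table 4 has {B}, leaving only A.
So round 2 reads: B C F A D E.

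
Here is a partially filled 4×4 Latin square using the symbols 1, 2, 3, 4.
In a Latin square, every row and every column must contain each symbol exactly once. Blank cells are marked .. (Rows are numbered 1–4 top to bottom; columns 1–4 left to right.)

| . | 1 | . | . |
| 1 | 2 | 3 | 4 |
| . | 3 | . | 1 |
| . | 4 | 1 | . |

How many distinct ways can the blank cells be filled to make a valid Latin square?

3

Row 1, column 1: eliminating its row and column leaves {2, 3, 4}.
Row 1, column 3: eliminating its row and column leaves {2, 4}.
Row 1, column 4: eliminating its row and column leaves {2, 3}.
Row 3, column 1: eliminating its row and column leaves {2, 4}.
Row 3, column 3: eliminating its row and column leaves {2, 4}.
Row 4, column 1: eliminating its row and column leaves {2, 3}.
Row 4, column 4: eliminating its row and column leaves {2, 3}.
Enumerating the assignments across these blanks that avoid any row or column repeat gives 3 completions.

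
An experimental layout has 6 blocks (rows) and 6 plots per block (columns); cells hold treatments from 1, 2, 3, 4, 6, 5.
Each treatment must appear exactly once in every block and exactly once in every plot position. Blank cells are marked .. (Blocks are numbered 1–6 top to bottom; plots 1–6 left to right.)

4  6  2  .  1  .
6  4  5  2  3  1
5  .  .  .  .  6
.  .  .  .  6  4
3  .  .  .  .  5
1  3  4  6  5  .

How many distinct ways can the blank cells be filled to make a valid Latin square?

Block 1, plot 4: eliminating its block and plot leaves {3, 5}.
Block 1, plot 6: eliminating its block and plot leaves {3}.
Block 3, plot 2: eliminating its block and plot leaves {1, 2}.
Block 3, plot 3: eliminating its block and plot leaves {1, 3}.
Block 3, plot 4: eliminating its block and plot leaves {1, 3, 4}.
Block 3, plot 5: eliminating its block and plot leaves {2, 4}.
Block 4, plot 1: eliminating its block and plot leaves {2}.
Block 4, plot 2: eliminating its block and plot leaves {1, 2, 5}.
Block 4, plot 3: eliminating its block and plot leaves {1, 3}.
Block 4, plot 4: eliminating its block and plot leaves {1, 3, 5}.
Block 5, plot 2: eliminating its block and plot leaves {1, 2}.
Block 5, plot 3: eliminating its block and plot leaves {1, 6}.
Block 5, plot 4: eliminating its block and plot leaves {1, 4}.
Block 5, plot 5: eliminating its block and plot leaves {2, 4}.
Block 6, plot 6: eliminating its block and plot leaves {2}.
Enumerating the assignments across these blanks that avoid any block or plot repeat gives 3 completions.

3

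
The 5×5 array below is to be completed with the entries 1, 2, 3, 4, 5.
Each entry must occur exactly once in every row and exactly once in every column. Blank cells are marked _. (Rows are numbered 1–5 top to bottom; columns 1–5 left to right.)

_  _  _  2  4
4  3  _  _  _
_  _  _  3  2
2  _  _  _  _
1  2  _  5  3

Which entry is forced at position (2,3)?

2

Row 2, column 4: row 2 has {3, 4} and column 4 has {2, 3, 5}, leaving only 1.
Row 2, column 5: row 2 has {1, 3, 4} and column 5 has {2, 3, 4}, leaving only 5.
Row 2 already has {1, 3, 4, 5} and column 3 already has {}, so row 2, column 3 must be 2.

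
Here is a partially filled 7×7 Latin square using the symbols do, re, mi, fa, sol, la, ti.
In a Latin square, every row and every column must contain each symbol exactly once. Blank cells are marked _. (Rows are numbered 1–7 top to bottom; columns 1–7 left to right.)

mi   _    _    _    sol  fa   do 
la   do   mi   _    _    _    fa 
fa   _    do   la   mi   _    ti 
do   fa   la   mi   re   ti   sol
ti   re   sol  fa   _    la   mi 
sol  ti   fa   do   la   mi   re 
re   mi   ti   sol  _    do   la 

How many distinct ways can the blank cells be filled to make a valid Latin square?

1

Row 1, column 2: eliminating its row and column leaves {la}.
Row 1, column 3: eliminating its row and column leaves {re}.
Row 1, column 4: eliminating its row and column leaves {re, ti}.
Row 2, column 4: eliminating its row and column leaves {re, ti}.
Row 2, column 5: eliminating its row and column leaves {ti}.
Row 2, column 6: eliminating its row and column leaves {re, sol}.
Row 3, column 2: eliminating its row and column leaves {sol}.
Row 3, column 6: eliminating its row and column leaves {re, sol}.
Row 5, column 5: eliminating its row and column leaves {do}.
Row 7, column 5: eliminating its row and column leaves {fa}.
Only one assignment across all blanks avoids any row or column repeat, giving 1 completion.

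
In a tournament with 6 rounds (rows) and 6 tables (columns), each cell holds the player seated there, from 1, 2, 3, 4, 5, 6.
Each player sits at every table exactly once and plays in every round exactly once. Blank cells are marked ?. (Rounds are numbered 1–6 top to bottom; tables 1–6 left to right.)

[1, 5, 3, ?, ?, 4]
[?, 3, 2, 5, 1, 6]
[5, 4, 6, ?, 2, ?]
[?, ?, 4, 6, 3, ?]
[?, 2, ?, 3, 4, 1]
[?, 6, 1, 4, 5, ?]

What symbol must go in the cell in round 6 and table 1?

Round 1, table 4: round 1 has {1, 3, 4, 5} and table 4 has {3, 4, 5, 6}, leaving only 2.
Round 1, table 5: round 1 has {1, 2, 3, 4, 5} and table 5 has {1, 2, 3, 4, 5}, leaving only 6.
Round 2, table 1: round 2 has {1, 2, 3, 5, 6} and table 1 has {1, 5}, leaving only 4.
Round 3, table 4: round 3 has {2, 4, 5, 6} and table 4 has {2, 3, 4, 5, 6}, leaving only 1.
Round 3, table 6: round 3 has {1, 2, 4, 5, 6} and table 6 has {1, 4, 6}, leaving only 3.
Round 4, table 1: round 4 has {3, 4, 6} and table 1 has {1, 4, 5}, leaving only 2.
Round 6 already has {1, 4, 5, 6} and table 1 already has {1, 2, 4, 5}, so round 6, table 1 must be 3.

3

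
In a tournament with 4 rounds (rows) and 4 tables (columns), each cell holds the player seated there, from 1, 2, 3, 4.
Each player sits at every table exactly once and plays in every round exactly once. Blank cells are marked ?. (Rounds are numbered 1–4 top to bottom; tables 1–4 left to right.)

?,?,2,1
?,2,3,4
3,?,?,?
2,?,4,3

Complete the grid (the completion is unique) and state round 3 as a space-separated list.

Round 3, table 3: round 3 has {3} and table 3 has {2, 3, 4}, leaving only 1.
Round 3, table 2: round 3 has {1, 3} and table 2 has {2}, leaving only 4.
Round 3, table 4: round 3 has {1, 3, 4} and table 4 has {1, 3, 4}, leaving only 2.
So round 3 reads: 3 4 1 2.

3 4 1 2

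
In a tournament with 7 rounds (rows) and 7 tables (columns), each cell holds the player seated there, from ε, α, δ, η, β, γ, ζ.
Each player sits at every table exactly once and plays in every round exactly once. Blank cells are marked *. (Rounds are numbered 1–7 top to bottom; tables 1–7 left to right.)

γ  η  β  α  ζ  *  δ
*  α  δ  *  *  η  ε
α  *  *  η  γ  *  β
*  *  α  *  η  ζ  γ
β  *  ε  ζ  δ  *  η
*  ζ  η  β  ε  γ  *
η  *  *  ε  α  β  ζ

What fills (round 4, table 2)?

Round 1, table 6: round 1 has {α, δ, η, β, γ, ζ} and table 6 has {η, β, γ, ζ}, leaving only ε.
Round 2, table 1: round 2 has {ε, α, δ, η} and table 1 has {α, η, β, γ}, leaving only ζ.
Round 2, table 4: round 2 has {ε, α, δ, η, ζ} and table 4 has {ε, α, η, β, ζ}, leaving only γ.
Round 2, table 5: round 2 has {ε, α, δ, η, γ, ζ} and table 5 has {ε, α, δ, η, γ, ζ}, leaving only β.
Round 3, table 3: round 3 has {α, η, β, γ} and table 3 has {ε, α, δ, η, β}, leaving only ζ.
Round 3, table 6: round 3 has {α, η, β, γ, ζ} and table 6 has {ε, η, β, γ, ζ}, leaving only δ.
Round 3, table 2: round 3 has {α, δ, η, β, γ, ζ} and table 2 has {α, η, ζ}, leaving only ε.
Round 4, table 4: round 4 has {α, η, γ, ζ} and table 4 has {ε, α, η, β, γ, ζ}, leaving only δ.
Round 4 already has {α, δ, η, γ, ζ} and table 2 already has {ε, α, η, ζ}, so round 4, table 2 must be β.

β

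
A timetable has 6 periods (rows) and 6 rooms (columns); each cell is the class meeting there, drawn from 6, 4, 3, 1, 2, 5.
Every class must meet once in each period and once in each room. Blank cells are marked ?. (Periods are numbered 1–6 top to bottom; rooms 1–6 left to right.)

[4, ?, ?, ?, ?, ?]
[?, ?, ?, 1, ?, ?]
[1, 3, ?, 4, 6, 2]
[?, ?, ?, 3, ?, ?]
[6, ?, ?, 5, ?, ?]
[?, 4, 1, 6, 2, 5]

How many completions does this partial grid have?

26

Period 1, room 2: eliminating its period and room leaves {6, 1, 2, 5}.
Period 1, room 3: eliminating its period and room leaves {6, 3, 2, 5}.
Period 1, room 4: eliminating its period and room leaves {2}.
Period 1, room 5: eliminating its period and room leaves {3, 1, 5}.
Period 1, room 6: eliminating its period and room leaves {6, 3, 1}.
Period 2, room 1: eliminating its period and room leaves {3, 2, 5}.
Period 2, room 2: eliminating its period and room leaves {6, 2, 5}.
Period 2, room 3: eliminating its period and room leaves {6, 4, 3, 2, 5}.
Period 2, room 5: eliminating its period and room leaves {4, 3, 5}.
Period 2, room 6: eliminating its period and room leaves {6, 4, 3}.
Period 3, room 3: eliminating its period and room leaves {5}.
Period 4, room 1: eliminating its period and room leaves {2, 5}.
Period 4, room 2: eliminating its period and room leaves {6, 1, 2, 5}.
Period 4, room 3: eliminating its period and room leaves {6, 4, 2, 5}.
Period 4, room 5: eliminating its period and room leaves {4, 1, 5}.
Period 4, room 6: eliminating its period and room leaves {6, 4, 1}.
Period 5, room 2: eliminating its period and room leaves {1, 2}.
Period 5, room 3: eliminating its period and room leaves {4, 3, 2}.
Period 5, room 5: eliminating its period and room leaves {4, 3, 1}.
Period 5, room 6: eliminating its period and room leaves {4, 3, 1}.
Period 6, room 1: eliminating its period and room leaves {3}.
Enumerating the assignments across these blanks that avoid any period or room repeat gives 26 completions.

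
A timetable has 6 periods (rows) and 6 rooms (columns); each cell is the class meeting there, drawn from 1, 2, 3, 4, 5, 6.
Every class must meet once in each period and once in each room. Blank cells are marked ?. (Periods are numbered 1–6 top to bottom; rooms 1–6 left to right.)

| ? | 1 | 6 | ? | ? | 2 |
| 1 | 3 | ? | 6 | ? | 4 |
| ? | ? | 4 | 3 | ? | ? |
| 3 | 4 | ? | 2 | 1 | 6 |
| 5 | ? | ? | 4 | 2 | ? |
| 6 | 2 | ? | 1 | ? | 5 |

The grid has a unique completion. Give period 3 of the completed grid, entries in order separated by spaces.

2 5 4 3 6 1

Period 3, room 1: period 3 has {3, 4} and room 1 has {1, 3, 5, 6}, leaving only 2.
Period 3, room 6: period 3 has {2, 3, 4} and room 6 has {2, 4, 5, 6}, leaving only 1.
Period 1, room 1: period 1 has {1, 2, 6} and room 1 has {1, 2, 3, 5, 6}, leaving only 4.
Period 1, room 4: period 1 has {1, 2, 4, 6} and room 4 has {1, 2, 3, 4, 6}, leaving only 5.
Period 1, room 5: period 1 has {1, 2, 4, 5, 6} and room 5 has {1, 2}, leaving only 3.
Period 2, room 5: period 2 has {1, 3, 4, 6} and room 5 has {1, 2, 3}, leaving only 5.
Period 3, room 5: period 3 has {1, 2, 3, 4} and room 5 has {1, 2, 3, 5}, leaving only 6.
Period 3, room 2: period 3 has {1, 2, 3, 4, 6} and room 2 has {1, 2, 3, 4}, leaving only 5.
So period 3 reads: 2 5 4 3 6 1.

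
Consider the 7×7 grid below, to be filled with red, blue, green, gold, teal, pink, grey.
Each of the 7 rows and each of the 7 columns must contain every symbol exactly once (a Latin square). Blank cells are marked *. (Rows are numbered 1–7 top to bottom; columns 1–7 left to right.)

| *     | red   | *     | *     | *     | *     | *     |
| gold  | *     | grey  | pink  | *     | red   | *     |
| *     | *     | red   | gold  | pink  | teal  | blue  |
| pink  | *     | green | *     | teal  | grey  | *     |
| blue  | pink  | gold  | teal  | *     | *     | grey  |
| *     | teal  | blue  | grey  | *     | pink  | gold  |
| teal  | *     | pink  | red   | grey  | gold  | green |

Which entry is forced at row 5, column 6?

green

Row 5 already has {blue, gold, teal, pink, grey} and column 6 already has {red, gold, teal, pink, grey}, so row 5, column 6 must be green.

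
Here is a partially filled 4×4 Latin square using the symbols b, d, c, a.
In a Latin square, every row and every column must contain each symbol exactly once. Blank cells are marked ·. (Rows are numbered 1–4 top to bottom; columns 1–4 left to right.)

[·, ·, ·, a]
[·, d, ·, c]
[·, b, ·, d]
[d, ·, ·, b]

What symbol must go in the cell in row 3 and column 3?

a

Row 1, column 2: row 1 has {a} and column 2 has {b, d}, leaving only c.
Row 1, column 1: row 1 has {c, a} and column 1 has {d}, leaving only b.
Row 1, column 3: row 1 has {b, c, a} and column 3 has {}, leaving only d.
Row 2, column 1: row 2 has {d, c} and column 1 has {b, d}, leaving only a.
Row 2, column 3: row 2 has {d, c, a} and column 3 has {d}, leaving only b.
Row 3, column 1: row 3 has {b, d} and column 1 has {b, d, a}, leaving only c.
Row 3 already has {b, d, c} and column 3 already has {b, d}, so row 3, column 3 must be a.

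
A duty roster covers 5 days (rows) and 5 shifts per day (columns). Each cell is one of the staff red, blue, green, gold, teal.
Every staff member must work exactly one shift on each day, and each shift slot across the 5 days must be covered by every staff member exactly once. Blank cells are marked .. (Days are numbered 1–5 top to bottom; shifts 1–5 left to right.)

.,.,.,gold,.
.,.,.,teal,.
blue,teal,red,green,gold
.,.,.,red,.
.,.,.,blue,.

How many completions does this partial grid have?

56

Day 1, shift 1: eliminating its day and shift leaves {red, green, teal}.
Day 1, shift 2: eliminating its day and shift leaves {red, blue, green}.
Day 1, shift 3: eliminating its day and shift leaves {blue, green, teal}.
Day 1, shift 5: eliminating its day and shift leaves {red, blue, green, teal}.
Day 2, shift 1: eliminating its day and shift leaves {red, green, gold}.
Day 2, shift 2: eliminating its day and shift leaves {red, blue, green, gold}.
Day 2, shift 3: eliminating its day and shift leaves {blue, green, gold}.
Day 2, shift 5: eliminating its day and shift leaves {red, blue, green}.
Day 4, shift 1: eliminating its day and shift leaves {green, gold, teal}.
Day 4, shift 2: eliminating its day and shift leaves {blue, green, gold}.
Day 4, shift 3: eliminating its day and shift leaves {blue, green, gold, teal}.
Day 4, shift 5: eliminating its day and shift leaves {blue, green, teal}.
Day 5, shift 1: eliminating its day and shift leaves {red, green, gold, teal}.
Day 5, shift 2: eliminating its day and shift leaves {red, green, gold}.
Day 5, shift 3: eliminating its day and shift leaves {green, gold, teal}.
Day 5, shift 5: eliminating its day and shift leaves {red, green, teal}.
Enumerating the assignments across these blanks that avoid any day or shift repeat gives 56 completions.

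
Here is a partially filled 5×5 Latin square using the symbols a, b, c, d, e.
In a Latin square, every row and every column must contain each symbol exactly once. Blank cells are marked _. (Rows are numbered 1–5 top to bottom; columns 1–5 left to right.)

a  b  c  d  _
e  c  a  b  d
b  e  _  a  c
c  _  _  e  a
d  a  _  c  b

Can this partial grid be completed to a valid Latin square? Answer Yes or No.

No row or column among the givens repeats a symbol, and propagating forced cells runs into no contradiction.
One valid completion exists (for instance, a b c d e / e c a b d / b e d a c / c d b e a / d a e c b).

Yes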